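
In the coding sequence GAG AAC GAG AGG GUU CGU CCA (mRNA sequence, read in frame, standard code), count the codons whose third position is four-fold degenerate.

3

Codon 1 GAG (Glu): third position 2-fold.
Codon 2 AAC (Asn): third position 2-fold.
Codon 3 GAG (Glu): third position 2-fold.
Codon 4 AGG (Arg): third position 2-fold.
Codon 5 GUU (Val): third position 4-fold.
Codon 6 CGU (Arg): third position 4-fold.
Codon 7 CCA (Pro): third position 4-fold.
Four-fold degenerate third positions: 3.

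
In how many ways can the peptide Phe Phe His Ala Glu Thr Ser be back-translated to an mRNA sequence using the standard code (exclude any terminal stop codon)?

1536

Phe: 2 codons.
Phe: 2 codons.
His: 2 codons.
Ala: 4 codons.
Glu: 2 codons.
Thr: 4 codons.
Ser: 6 codons.
2 × 2 × 2 × 4 × 2 × 4 × 6 = 1536.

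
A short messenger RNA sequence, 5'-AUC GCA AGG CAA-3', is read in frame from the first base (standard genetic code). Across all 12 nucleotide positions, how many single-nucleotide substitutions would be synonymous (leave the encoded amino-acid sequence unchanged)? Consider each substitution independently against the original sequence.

8

Codon 1 (AUC, Ile): 2 synonymous substitutions.
Codon 2 (GCA, Ala): 3 synonymous substitutions.
Codon 3 (AGG, Arg): 2 synonymous substitutions.
Codon 4 (CAA, Gln): 1 synonymous substitution.
Total: 2 + 3 + 2 + 1 = 8.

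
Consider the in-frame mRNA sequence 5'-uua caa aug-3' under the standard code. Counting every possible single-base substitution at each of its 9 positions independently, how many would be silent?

3

Codon 1 (UUA, Leu): 2 synonymous substitutions.
Codon 2 (CAA, Gln): 1 synonymous substitution.
Codon 3 (AUG, Met): 0 synonymous substitutions.
Total: 2 + 1 + 0 = 3.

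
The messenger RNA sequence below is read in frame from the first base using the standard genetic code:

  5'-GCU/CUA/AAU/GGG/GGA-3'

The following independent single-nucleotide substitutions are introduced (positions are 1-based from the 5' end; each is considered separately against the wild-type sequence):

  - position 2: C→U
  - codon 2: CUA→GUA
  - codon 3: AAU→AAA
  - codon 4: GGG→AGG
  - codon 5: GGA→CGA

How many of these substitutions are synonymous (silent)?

Codon 1: GCU (Ala) → GUU (Val) — missense.
Codon 2: CUA (Leu) → GUA (Val) — missense.
Codon 3: AAU (Asn) → AAA (Lys) — missense.
Codon 4: GGG (Gly) → AGG (Arg) — missense.
Codon 5: GGA (Gly) → CGA (Arg) — missense.
Synonymous: 0 of 5.

0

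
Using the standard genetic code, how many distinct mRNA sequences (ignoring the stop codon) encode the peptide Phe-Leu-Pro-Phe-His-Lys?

384

Phe: 2 codons.
Leu: 6 codons.
Pro: 4 codons.
Phe: 2 codons.
His: 2 codons.
Lys: 2 codons.
2 × 6 × 4 × 2 × 2 × 2 = 384.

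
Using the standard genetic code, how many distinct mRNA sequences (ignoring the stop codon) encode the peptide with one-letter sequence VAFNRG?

1536

Val: 4 codons.
Ala: 4 codons.
Phe: 2 codons.
Asn: 2 codons.
Arg: 6 codons.
Gly: 4 codons.
4 × 4 × 2 × 2 × 6 × 4 = 1536.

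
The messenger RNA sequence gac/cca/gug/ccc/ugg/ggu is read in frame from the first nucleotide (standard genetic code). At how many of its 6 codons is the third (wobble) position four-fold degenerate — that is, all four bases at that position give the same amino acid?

Codon 1 GAC (Asp): third position 2-fold.
Codon 2 CCA (Pro): third position 4-fold.
Codon 3 GUG (Val): third position 4-fold.
Codon 4 CCC (Pro): third position 4-fold.
Codon 5 UGG (Trp): third position 1-fold.
Codon 6 GGU (Gly): third position 4-fold.
Four-fold degenerate third positions: 4.

4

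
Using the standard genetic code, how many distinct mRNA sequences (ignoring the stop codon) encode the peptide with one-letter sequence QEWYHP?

64

Gln: 2 codons.
Glu: 2 codons.
Trp: 1 codon.
Tyr: 2 codons.
His: 2 codons.
Pro: 4 codons.
2 × 2 × 1 × 2 × 2 × 4 = 64.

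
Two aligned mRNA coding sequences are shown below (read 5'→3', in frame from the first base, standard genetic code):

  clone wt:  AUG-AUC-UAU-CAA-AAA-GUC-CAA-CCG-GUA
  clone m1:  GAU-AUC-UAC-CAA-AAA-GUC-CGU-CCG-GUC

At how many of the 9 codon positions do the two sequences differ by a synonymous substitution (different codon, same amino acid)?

Codon 1: AUG Met / GAU Asp — nonsynonymous.
Codon 2: AUC Ile / AUC Ile — identical.
Codon 3: UAU Tyr / UAC Tyr — synonymous.
Codon 4: CAA Gln / CAA Gln — identical.
Codon 5: AAA Lys / AAA Lys — identical.
Codon 6: GUC Val / GUC Val — identical.
Codon 7: CAA Gln / CGU Arg — nonsynonymous.
Codon 8: CCG Pro / CCG Pro — identical.
Codon 9: GUA Val / GUC Val — synonymous.
Synonymous differences: 2.

2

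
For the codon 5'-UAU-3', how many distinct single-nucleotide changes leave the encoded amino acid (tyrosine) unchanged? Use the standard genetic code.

Position 1: none → 0 synonymous.
Position 2: none → 0 synonymous.
Position 3: UAC → 1 synonymous.
Total: 0 + 0 + 1 = 1.

1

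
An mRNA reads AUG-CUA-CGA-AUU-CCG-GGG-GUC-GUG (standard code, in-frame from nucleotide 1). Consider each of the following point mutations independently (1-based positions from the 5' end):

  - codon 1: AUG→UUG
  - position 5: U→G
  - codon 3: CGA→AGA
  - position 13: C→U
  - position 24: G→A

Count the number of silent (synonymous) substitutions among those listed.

Codon 1: AUG (Met) → UUG (Leu) — missense.
Codon 2: CUA (Leu) → CGA (Arg) — missense.
Codon 3: CGA (Arg) → AGA (Arg) — synonymous.
Codon 5: CCG (Pro) → UCG (Ser) — missense.
Codon 8: GUG (Val) → GUA (Val) — synonymous.
Synonymous: 2 of 5.

2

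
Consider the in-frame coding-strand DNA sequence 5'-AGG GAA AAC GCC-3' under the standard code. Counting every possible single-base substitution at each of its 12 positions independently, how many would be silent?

Codon 1 (AGG, Arg): 2 synonymous substitutions.
Codon 2 (GAA, Glu): 1 synonymous substitution.
Codon 3 (AAC, Asn): 1 synonymous substitution.
Codon 4 (GCC, Ala): 3 synonymous substitutions.
Total: 2 + 1 + 1 + 3 = 7.

7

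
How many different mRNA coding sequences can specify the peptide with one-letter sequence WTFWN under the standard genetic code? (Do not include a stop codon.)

16

Trp: 1 codon.
Thr: 4 codons.
Phe: 2 codons.
Trp: 1 codon.
Asn: 2 codons.
1 × 4 × 2 × 1 × 2 = 16.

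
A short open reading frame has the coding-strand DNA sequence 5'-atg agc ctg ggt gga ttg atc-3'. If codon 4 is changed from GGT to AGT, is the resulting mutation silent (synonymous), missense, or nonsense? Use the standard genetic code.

Position 10 falls in codon 4: GGT → Gly.
After the substitution the codon is AGT → Ser.
Gly ≠ Ser, so this is a missense mutation.

missense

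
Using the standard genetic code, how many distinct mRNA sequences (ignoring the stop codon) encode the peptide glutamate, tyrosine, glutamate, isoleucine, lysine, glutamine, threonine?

Glu: 2 codons.
Tyr: 2 codons.
Glu: 2 codons.
Ile: 3 codons.
Lys: 2 codons.
Gln: 2 codons.
Thr: 4 codons.
2 × 2 × 2 × 3 × 2 × 2 × 4 = 384.

384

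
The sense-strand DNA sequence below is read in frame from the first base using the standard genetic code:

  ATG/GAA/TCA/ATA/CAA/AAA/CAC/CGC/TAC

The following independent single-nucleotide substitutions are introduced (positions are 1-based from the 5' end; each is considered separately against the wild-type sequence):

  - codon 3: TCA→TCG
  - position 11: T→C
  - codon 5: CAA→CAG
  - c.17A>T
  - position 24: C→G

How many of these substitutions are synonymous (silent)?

3

Codon 3: TCA (Ser) → TCG (Ser) — synonymous.
Codon 4: ATA (Ile) → ACA (Thr) — missense.
Codon 5: CAA (Gln) → CAG (Gln) — synonymous.
Codon 6: AAA (Lys) → ATA (Ile) — missense.
Codon 8: CGC (Arg) → CGG (Arg) — synonymous.
Synonymous: 3 of 5.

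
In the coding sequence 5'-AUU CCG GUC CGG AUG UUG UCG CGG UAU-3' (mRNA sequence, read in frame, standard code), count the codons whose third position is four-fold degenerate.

Codon 1 AUU (Ile): third position 3-fold.
Codon 2 CCG (Pro): third position 4-fold.
Codon 3 GUC (Val): third position 4-fold.
Codon 4 CGG (Arg): third position 4-fold.
Codon 5 AUG (Met): third position 1-fold.
Codon 6 UUG (Leu): third position 2-fold.
Codon 7 UCG (Ser): third position 4-fold.
Codon 8 CGG (Arg): third position 4-fold.
Codon 9 UAU (Tyr): third position 2-fold.
Four-fold degenerate third positions: 5.

5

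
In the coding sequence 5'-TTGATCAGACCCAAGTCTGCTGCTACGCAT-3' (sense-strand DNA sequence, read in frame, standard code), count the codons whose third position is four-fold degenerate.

5

Codon 1 TTG (Leu): third position 2-fold.
Codon 2 ATC (Ile): third position 3-fold.
Codon 3 AGA (Arg): third position 2-fold.
Codon 4 CCC (Pro): third position 4-fold.
Codon 5 AAG (Lys): third position 2-fold.
Codon 6 TCT (Ser): third position 4-fold.
Codon 7 GCT (Ala): third position 4-fold.
Codon 8 GCT (Ala): third position 4-fold.
Codon 9 ACG (Thr): third position 4-fold.
Codon 10 CAT (His): third position 2-fold.
Four-fold degenerate third positions: 5.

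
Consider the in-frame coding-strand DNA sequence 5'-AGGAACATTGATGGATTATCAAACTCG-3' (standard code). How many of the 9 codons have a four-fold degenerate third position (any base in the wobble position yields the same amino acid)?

Codon 1 AGG (Arg): third position 2-fold.
Codon 2 AAC (Asn): third position 2-fold.
Codon 3 ATT (Ile): third position 3-fold.
Codon 4 GAT (Asp): third position 2-fold.
Codon 5 GGA (Gly): third position 4-fold.
Codon 6 TTA (Leu): third position 2-fold.
Codon 7 TCA (Ser): third position 4-fold.
Codon 8 AAC (Asn): third position 2-fold.
Codon 9 TCG (Ser): third position 4-fold.
Four-fold degenerate third positions: 3.

3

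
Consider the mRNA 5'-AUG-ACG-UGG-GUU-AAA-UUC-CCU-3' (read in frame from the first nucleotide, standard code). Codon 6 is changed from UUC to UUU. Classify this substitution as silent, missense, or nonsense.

Position 18 falls in codon 6: UUC → Phe.
After the substitution the codon is UUU → Phe.
Both encode Phe, so the change is synonymous.

silent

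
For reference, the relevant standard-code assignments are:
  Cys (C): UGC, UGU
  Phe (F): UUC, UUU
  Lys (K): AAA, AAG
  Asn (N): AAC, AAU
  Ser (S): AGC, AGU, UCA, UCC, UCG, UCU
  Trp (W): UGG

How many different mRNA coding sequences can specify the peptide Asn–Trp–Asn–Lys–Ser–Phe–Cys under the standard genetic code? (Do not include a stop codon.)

Asn: 2 codons.
Trp: 1 codon.
Asn: 2 codons.
Lys: 2 codons.
Ser: 6 codons.
Phe: 2 codons.
Cys: 2 codons.
2 × 1 × 2 × 2 × 6 × 2 × 2 = 192.

192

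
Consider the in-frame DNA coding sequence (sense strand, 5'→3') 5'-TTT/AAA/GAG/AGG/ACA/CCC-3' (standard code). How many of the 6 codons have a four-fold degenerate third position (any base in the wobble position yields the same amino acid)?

2

Codon 1 TTT (Phe): third position 2-fold.
Codon 2 AAA (Lys): third position 2-fold.
Codon 3 GAG (Glu): third position 2-fold.
Codon 4 AGG (Arg): third position 2-fold.
Codon 5 ACA (Thr): third position 4-fold.
Codon 6 CCC (Pro): third position 4-fold.
Four-fold degenerate third positions: 2.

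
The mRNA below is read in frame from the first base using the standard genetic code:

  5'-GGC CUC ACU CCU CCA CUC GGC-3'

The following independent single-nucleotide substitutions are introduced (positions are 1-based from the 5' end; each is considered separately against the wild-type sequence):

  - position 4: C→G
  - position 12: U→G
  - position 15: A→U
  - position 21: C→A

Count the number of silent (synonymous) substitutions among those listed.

Codon 2: CUC (Leu) → GUC (Val) — missense.
Codon 4: CCU (Pro) → CCG (Pro) — synonymous.
Codon 5: CCA (Pro) → CCU (Pro) — synonymous.
Codon 7: GGC (Gly) → GGA (Gly) — synonymous.
Synonymous: 3 of 4.

3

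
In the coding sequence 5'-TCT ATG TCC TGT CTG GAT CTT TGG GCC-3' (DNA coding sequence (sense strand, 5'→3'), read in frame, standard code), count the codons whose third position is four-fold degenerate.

Codon 1 TCT (Ser): third position 4-fold.
Codon 2 ATG (Met): third position 1-fold.
Codon 3 TCC (Ser): third position 4-fold.
Codon 4 TGT (Cys): third position 2-fold.
Codon 5 CTG (Leu): third position 4-fold.
Codon 6 GAT (Asp): third position 2-fold.
Codon 7 CTT (Leu): third position 4-fold.
Codon 8 TGG (Trp): third position 1-fold.
Codon 9 GCC (Ala): third position 4-fold.
Four-fold degenerate third positions: 5.

5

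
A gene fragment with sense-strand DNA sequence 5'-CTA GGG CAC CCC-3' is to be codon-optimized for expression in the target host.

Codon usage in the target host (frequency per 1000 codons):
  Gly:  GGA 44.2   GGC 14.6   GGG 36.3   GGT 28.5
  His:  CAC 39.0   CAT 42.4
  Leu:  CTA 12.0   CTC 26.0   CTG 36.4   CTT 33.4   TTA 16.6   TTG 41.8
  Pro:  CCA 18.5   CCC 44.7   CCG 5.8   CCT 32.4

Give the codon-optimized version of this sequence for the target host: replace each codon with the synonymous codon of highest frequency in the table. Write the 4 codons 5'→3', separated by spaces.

TTG GGA CAT CCC

Codon 1 (Leu): best is TTG at 41.8.
Codon 2 (Gly): best is GGA at 44.2.
Codon 3 (His): best is CAT at 42.4.
Codon 4 (Pro): best is CCC at 44.7.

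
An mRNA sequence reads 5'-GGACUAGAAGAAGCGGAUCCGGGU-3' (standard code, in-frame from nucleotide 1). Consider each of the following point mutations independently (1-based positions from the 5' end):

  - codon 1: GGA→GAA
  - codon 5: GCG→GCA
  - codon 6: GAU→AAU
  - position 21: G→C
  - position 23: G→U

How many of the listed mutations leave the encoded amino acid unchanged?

Codon 1: GGA (Gly) → GAA (Glu) — missense.
Codon 5: GCG (Ala) → GCA (Ala) — synonymous.
Codon 6: GAU (Asp) → AAU (Asn) — missense.
Codon 7: CCG (Pro) → CCC (Pro) — synonymous.
Codon 8: GGU (Gly) → GUU (Val) — missense.
Synonymous: 2 of 5.

2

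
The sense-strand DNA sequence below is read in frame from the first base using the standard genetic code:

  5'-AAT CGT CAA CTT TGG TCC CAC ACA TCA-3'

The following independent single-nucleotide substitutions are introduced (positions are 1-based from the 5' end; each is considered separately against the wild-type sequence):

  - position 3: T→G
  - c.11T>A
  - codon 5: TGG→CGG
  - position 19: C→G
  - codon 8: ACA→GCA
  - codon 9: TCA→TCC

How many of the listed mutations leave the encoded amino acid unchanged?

1

Codon 1: AAT (Asn) → AAG (Lys) — missense.
Codon 4: CTT (Leu) → CAT (His) — missense.
Codon 5: TGG (Trp) → CGG (Arg) — missense.
Codon 7: CAC (His) → GAC (Asp) — missense.
Codon 8: ACA (Thr) → GCA (Ala) — missense.
Codon 9: TCA (Ser) → TCC (Ser) — synonymous.
Synonymous: 1 of 6.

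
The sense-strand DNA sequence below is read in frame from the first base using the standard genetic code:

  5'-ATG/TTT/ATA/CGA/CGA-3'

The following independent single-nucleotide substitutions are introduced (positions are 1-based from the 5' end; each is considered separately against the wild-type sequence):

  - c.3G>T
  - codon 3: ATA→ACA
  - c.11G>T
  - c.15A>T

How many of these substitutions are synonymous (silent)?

1

Codon 1: ATG (Met) → ATT (Ile) — missense.
Codon 3: ATA (Ile) → ACA (Thr) — missense.
Codon 4: CGA (Arg) → CTA (Leu) — missense.
Codon 5: CGA (Arg) → CGT (Arg) — synonymous.
Synonymous: 1 of 4.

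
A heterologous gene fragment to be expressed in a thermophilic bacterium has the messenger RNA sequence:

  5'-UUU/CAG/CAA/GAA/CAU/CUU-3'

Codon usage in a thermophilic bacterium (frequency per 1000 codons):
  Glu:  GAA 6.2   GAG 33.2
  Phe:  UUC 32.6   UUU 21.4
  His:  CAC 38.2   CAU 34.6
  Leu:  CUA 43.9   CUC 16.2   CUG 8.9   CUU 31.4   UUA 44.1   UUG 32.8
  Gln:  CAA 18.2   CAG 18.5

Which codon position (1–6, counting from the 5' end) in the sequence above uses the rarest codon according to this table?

Codon 1 UUU (Phe): 21.4 per 1000.
Codon 2 CAG (Gln): 18.5 per 1000.
Codon 3 CAA (Gln): 18.2 per 1000.
Codon 4 GAA (Glu): 6.2 per 1000.
Codon 5 CAU (His): 34.6 per 1000.
Codon 6 CUU (Leu): 31.4 per 1000.
Lowest frequency is 6.2 at codon 4.

4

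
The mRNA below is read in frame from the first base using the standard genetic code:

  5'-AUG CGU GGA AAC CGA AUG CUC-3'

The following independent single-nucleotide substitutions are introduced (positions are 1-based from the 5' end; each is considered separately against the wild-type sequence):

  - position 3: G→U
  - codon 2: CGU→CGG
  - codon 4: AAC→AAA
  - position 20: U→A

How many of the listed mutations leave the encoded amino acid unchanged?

1

Codon 1: AUG (Met) → AUU (Ile) — missense.
Codon 2: CGU (Arg) → CGG (Arg) — synonymous.
Codon 4: AAC (Asn) → AAA (Lys) — missense.
Codon 7: CUC (Leu) → CAC (His) — missense.
Synonymous: 1 of 4.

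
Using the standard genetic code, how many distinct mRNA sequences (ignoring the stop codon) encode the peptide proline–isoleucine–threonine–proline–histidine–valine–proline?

Pro: 4 codons.
Ile: 3 codons.
Thr: 4 codons.
Pro: 4 codons.
His: 2 codons.
Val: 4 codons.
Pro: 4 codons.
4 × 3 × 4 × 4 × 2 × 4 × 4 = 6144.

6144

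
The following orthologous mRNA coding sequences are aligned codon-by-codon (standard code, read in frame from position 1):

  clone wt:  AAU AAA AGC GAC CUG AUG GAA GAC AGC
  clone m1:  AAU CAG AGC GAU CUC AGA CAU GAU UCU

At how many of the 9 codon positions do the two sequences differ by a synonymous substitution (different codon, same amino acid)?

4

Codon 1: AAU Asn / AAU Asn — identical.
Codon 2: AAA Lys / CAG Gln — nonsynonymous.
Codon 3: AGC Ser / AGC Ser — identical.
Codon 4: GAC Asp / GAU Asp — synonymous.
Codon 5: CUG Leu / CUC Leu — synonymous.
Codon 6: AUG Met / AGA Arg — nonsynonymous.
Codon 7: GAA Glu / CAU His — nonsynonymous.
Codon 8: GAC Asp / GAU Asp — synonymous.
Codon 9: AGC Ser / UCU Ser — synonymous.
Synonymous differences: 4.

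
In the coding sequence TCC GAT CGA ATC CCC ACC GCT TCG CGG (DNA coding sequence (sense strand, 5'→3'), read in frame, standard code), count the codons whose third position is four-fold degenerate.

Codon 1 TCC (Ser): third position 4-fold.
Codon 2 GAT (Asp): third position 2-fold.
Codon 3 CGA (Arg): third position 4-fold.
Codon 4 ATC (Ile): third position 3-fold.
Codon 5 CCC (Pro): third position 4-fold.
Codon 6 ACC (Thr): third position 4-fold.
Codon 7 GCT (Ala): third position 4-fold.
Codon 8 TCG (Ser): third position 4-fold.
Codon 9 CGG (Arg): third position 4-fold.
Four-fold degenerate third positions: 7.

7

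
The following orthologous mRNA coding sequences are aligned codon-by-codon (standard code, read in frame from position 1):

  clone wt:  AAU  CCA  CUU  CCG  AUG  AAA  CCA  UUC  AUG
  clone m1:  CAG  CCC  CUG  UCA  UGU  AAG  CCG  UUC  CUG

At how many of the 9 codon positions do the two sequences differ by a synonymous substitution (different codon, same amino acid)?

4

Codon 1: AAU Asn / CAG Gln — nonsynonymous.
Codon 2: CCA Pro / CCC Pro — synonymous.
Codon 3: CUU Leu / CUG Leu — synonymous.
Codon 4: CCG Pro / UCA Ser — nonsynonymous.
Codon 5: AUG Met / UGU Cys — nonsynonymous.
Codon 6: AAA Lys / AAG Lys — synonymous.
Codon 7: CCA Pro / CCG Pro — synonymous.
Codon 8: UUC Phe / UUC Phe — identical.
Codon 9: AUG Met / CUG Leu — nonsynonymous.
Synonymous differences: 4.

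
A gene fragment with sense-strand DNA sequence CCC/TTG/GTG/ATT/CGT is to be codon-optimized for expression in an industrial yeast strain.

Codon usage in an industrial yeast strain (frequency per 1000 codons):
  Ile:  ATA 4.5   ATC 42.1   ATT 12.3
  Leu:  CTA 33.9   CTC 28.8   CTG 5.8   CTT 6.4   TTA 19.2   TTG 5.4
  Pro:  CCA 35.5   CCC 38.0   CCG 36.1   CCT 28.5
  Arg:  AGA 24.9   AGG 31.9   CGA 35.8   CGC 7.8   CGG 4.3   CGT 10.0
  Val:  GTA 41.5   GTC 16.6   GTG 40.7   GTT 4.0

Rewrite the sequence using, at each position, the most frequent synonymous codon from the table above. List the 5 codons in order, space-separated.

Codon 1 (Pro): best is CCC at 38.0.
Codon 2 (Leu): best is CTA at 33.9.
Codon 3 (Val): best is GTA at 41.5.
Codon 4 (Ile): best is ATC at 42.1.
Codon 5 (Arg): best is CGA at 35.8.

CCC CTA GTA ATC CGA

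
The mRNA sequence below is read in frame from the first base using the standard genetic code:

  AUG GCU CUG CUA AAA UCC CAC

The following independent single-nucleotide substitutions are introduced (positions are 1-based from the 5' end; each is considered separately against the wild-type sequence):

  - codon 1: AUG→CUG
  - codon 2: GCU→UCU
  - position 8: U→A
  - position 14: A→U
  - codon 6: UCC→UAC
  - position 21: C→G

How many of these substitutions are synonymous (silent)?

Codon 1: AUG (Met) → CUG (Leu) — missense.
Codon 2: GCU (Ala) → UCU (Ser) — missense.
Codon 3: CUG (Leu) → CAG (Gln) — missense.
Codon 5: AAA (Lys) → AUA (Ile) — missense.
Codon 6: UCC (Ser) → UAC (Tyr) — missense.
Codon 7: CAC (His) → CAG (Gln) — missense.
Synonymous: 0 of 6.

0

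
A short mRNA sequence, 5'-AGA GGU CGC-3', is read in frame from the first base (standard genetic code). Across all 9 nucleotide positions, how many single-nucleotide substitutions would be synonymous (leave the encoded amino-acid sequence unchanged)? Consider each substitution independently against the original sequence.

8

Codon 1 (AGA, Arg): 2 synonymous substitutions.
Codon 2 (GGU, Gly): 3 synonymous substitutions.
Codon 3 (CGC, Arg): 3 synonymous substitutions.
Total: 2 + 3 + 3 = 8.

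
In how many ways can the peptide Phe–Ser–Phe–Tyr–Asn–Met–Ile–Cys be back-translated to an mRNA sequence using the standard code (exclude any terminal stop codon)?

Phe: 2 codons.
Ser: 6 codons.
Phe: 2 codons.
Tyr: 2 codons.
Asn: 2 codons.
Met: 1 codon.
Ile: 3 codons.
Cys: 2 codons.
2 × 6 × 2 × 2 × 2 × 1 × 3 × 2 = 576.

576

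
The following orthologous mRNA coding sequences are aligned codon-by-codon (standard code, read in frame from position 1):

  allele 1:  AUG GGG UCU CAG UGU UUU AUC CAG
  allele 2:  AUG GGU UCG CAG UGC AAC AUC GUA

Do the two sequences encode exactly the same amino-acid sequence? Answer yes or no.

Codon 1: AUG Met / AUG Met — identical.
Codon 2: GGG Gly / GGU Gly — synonymous.
Codon 3: UCU Ser / UCG Ser — synonymous.
Codon 4: CAG Gln / CAG Gln — identical.
Codon 5: UGU Cys / UGC Cys — synonymous.
Codon 6: UUU Phe / AAC Asn — nonsynonymous.
Codon 7: AUC Ile / AUC Ile — identical.
Codon 8: CAG Gln / GUA Val — nonsynonymous.
Nonsynonymous differences: 2 → different protein.

no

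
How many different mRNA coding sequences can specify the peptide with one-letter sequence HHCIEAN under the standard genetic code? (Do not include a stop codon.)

His: 2 codons.
His: 2 codons.
Cys: 2 codons.
Ile: 3 codons.
Glu: 2 codons.
Ala: 4 codons.
Asn: 2 codons.
2 × 2 × 2 × 3 × 2 × 4 × 2 = 384.

384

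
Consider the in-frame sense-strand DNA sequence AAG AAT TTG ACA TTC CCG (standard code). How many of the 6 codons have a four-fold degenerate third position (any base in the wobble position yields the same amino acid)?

Codon 1 AAG (Lys): third position 2-fold.
Codon 2 AAT (Asn): third position 2-fold.
Codon 3 TTG (Leu): third position 2-fold.
Codon 4 ACA (Thr): third position 4-fold.
Codon 5 TTC (Phe): third position 2-fold.
Codon 6 CCG (Pro): third position 4-fold.
Four-fold degenerate third positions: 2.

2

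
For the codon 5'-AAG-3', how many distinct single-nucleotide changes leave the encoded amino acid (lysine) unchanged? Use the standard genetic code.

Position 1: none → 0 synonymous.
Position 2: none → 0 synonymous.
Position 3: AAA → 1 synonymous.
Total: 0 + 0 + 1 = 1.

1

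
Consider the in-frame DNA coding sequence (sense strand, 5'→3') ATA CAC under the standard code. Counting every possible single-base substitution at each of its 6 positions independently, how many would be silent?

Codon 1 (ATA, Ile): 2 synonymous substitutions.
Codon 2 (CAC, His): 1 synonymous substitution.
Total: 2 + 1 = 3.

3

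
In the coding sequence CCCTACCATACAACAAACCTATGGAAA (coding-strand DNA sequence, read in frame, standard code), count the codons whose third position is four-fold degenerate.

4

Codon 1 CCC (Pro): third position 4-fold.
Codon 2 TAC (Tyr): third position 2-fold.
Codon 3 CAT (His): third position 2-fold.
Codon 4 ACA (Thr): third position 4-fold.
Codon 5 ACA (Thr): third position 4-fold.
Codon 6 AAC (Asn): third position 2-fold.
Codon 7 CTA (Leu): third position 4-fold.
Codon 8 TGG (Trp): third position 1-fold.
Codon 9 AAA (Lys): third position 2-fold.
Four-fold degenerate third positions: 4.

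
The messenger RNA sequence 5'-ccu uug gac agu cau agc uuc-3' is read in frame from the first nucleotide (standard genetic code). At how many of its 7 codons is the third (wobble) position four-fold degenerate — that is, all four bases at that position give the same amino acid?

1

Codon 1 CCU (Pro): third position 4-fold.
Codon 2 UUG (Leu): third position 2-fold.
Codon 3 GAC (Asp): third position 2-fold.
Codon 4 AGU (Ser): third position 2-fold.
Codon 5 CAU (His): third position 2-fold.
Codon 6 AGC (Ser): third position 2-fold.
Codon 7 UUC (Phe): third position 2-fold.
Four-fold degenerate third positions: 1.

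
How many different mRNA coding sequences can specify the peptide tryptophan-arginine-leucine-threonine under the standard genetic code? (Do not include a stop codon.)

144

Trp: 1 codon.
Arg: 6 codons.
Leu: 6 codons.
Thr: 4 codons.
1 × 6 × 6 × 4 = 144.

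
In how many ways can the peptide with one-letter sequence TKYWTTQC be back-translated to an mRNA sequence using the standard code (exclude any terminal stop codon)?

1024

Thr: 4 codons.
Lys: 2 codons.
Tyr: 2 codons.
Trp: 1 codon.
Thr: 4 codons.
Thr: 4 codons.
Gln: 2 codons.
Cys: 2 codons.
4 × 2 × 2 × 1 × 4 × 4 × 2 × 2 = 1024.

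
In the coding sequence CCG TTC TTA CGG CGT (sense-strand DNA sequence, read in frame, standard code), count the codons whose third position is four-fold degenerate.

3

Codon 1 CCG (Pro): third position 4-fold.
Codon 2 TTC (Phe): third position 2-fold.
Codon 3 TTA (Leu): third position 2-fold.
Codon 4 CGG (Arg): third position 4-fold.
Codon 5 CGT (Arg): third position 4-fold.
Four-fold degenerate third positions: 3.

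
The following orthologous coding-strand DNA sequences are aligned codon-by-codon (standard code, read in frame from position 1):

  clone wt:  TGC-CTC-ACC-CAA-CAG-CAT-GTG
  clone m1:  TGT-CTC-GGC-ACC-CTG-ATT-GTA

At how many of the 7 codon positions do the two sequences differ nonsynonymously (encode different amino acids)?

Codon 1: TGC Cys / TGT Cys — synonymous.
Codon 2: CTC Leu / CTC Leu — identical.
Codon 3: ACC Thr / GGC Gly — nonsynonymous.
Codon 4: CAA Gln / ACC Thr — nonsynonymous.
Codon 5: CAG Gln / CTG Leu — nonsynonymous.
Codon 6: CAT His / ATT Ile — nonsynonymous.
Codon 7: GTG Val / GTA Val — synonymous.
Nonsynonymous differences: 4.

4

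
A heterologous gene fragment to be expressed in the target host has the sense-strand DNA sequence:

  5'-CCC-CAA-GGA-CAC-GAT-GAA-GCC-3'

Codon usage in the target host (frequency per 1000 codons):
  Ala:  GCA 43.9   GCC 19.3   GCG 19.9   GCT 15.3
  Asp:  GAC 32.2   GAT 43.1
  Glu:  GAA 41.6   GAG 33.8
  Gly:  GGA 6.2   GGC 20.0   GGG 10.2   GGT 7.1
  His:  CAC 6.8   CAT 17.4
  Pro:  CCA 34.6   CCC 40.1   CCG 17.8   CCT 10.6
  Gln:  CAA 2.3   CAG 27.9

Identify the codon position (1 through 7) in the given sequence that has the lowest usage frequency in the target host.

2

Codon 1 CCC (Pro): 40.1 per 1000.
Codon 2 CAA (Gln): 2.3 per 1000.
Codon 3 GGA (Gly): 6.2 per 1000.
Codon 4 CAC (His): 6.8 per 1000.
Codon 5 GAT (Asp): 43.1 per 1000.
Codon 6 GAA (Glu): 41.6 per 1000.
Codon 7 GCC (Ala): 19.3 per 1000.
Lowest frequency is 2.3 at codon 2.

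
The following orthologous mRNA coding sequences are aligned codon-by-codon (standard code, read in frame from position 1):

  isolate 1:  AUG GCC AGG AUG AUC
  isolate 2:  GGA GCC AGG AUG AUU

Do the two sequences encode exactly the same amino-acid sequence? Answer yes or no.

Codon 1: AUG Met / GGA Gly — nonsynonymous.
Codon 2: GCC Ala / GCC Ala — identical.
Codon 3: AGG Arg / AGG Arg — identical.
Codon 4: AUG Met / AUG Met — identical.
Codon 5: AUC Ile / AUU Ile — synonymous.
Nonsynonymous differences: 1 → different protein.

no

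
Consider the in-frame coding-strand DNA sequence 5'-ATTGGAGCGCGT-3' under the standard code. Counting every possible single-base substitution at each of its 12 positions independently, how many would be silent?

Codon 1 (ATT, Ile): 2 synonymous substitutions.
Codon 2 (GGA, Gly): 3 synonymous substitutions.
Codon 3 (GCG, Ala): 3 synonymous substitutions.
Codon 4 (CGT, Arg): 3 synonymous substitutions.
Total: 2 + 3 + 3 + 3 = 11.

11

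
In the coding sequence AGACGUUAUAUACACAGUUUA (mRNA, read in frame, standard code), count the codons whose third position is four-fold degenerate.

Codon 1 AGA (Arg): third position 2-fold.
Codon 2 CGU (Arg): third position 4-fold.
Codon 3 UAU (Tyr): third position 2-fold.
Codon 4 AUA (Ile): third position 3-fold.
Codon 5 CAC (His): third position 2-fold.
Codon 6 AGU (Ser): third position 2-fold.
Codon 7 UUA (Leu): third position 2-fold.
Four-fold degenerate third positions: 1.

1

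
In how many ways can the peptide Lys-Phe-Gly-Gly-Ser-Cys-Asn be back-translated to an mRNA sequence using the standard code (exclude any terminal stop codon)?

Lys: 2 codons.
Phe: 2 codons.
Gly: 4 codons.
Gly: 4 codons.
Ser: 6 codons.
Cys: 2 codons.
Asn: 2 codons.
2 × 2 × 4 × 4 × 6 × 2 × 2 = 1536.

1536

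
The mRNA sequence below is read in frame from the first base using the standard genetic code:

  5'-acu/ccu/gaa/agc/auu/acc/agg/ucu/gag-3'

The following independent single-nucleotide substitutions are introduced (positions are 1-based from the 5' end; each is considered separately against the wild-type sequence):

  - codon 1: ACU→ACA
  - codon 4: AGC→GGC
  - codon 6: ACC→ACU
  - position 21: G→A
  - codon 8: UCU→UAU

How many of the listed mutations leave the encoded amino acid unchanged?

3

Codon 1: ACU (Thr) → ACA (Thr) — synonymous.
Codon 4: AGC (Ser) → GGC (Gly) — missense.
Codon 6: ACC (Thr) → ACU (Thr) — synonymous.
Codon 7: AGG (Arg) → AGA (Arg) — synonymous.
Codon 8: UCU (Ser) → UAU (Tyr) — missense.
Synonymous: 3 of 5.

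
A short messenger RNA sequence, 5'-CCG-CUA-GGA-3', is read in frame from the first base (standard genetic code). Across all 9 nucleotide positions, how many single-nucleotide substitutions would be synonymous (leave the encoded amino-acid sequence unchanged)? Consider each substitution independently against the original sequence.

Codon 1 (CCG, Pro): 3 synonymous substitutions.
Codon 2 (CUA, Leu): 4 synonymous substitutions.
Codon 3 (GGA, Gly): 3 synonymous substitutions.
Total: 3 + 4 + 3 = 10.

10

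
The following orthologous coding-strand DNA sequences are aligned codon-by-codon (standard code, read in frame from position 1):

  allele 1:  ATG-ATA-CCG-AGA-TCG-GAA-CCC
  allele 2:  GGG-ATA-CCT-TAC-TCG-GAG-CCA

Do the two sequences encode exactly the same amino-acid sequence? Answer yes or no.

Codon 1: ATG Met / GGG Gly — nonsynonymous.
Codon 2: ATA Ile / ATA Ile — identical.
Codon 3: CCG Pro / CCT Pro — synonymous.
Codon 4: AGA Arg / TAC Tyr — nonsynonymous.
Codon 5: TCG Ser / TCG Ser — identical.
Codon 6: GAA Glu / GAG Glu — synonymous.
Codon 7: CCC Pro / CCA Pro — synonymous.
Nonsynonymous differences: 2 → different protein.

no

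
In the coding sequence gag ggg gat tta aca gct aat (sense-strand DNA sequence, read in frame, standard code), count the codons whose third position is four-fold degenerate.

3

Codon 1 GAG (Glu): third position 2-fold.
Codon 2 GGG (Gly): third position 4-fold.
Codon 3 GAT (Asp): third position 2-fold.
Codon 4 TTA (Leu): third position 2-fold.
Codon 5 ACA (Thr): third position 4-fold.
Codon 6 GCT (Ala): third position 4-fold.
Codon 7 AAT (Asn): third position 2-fold.
Four-fold degenerate third positions: 3.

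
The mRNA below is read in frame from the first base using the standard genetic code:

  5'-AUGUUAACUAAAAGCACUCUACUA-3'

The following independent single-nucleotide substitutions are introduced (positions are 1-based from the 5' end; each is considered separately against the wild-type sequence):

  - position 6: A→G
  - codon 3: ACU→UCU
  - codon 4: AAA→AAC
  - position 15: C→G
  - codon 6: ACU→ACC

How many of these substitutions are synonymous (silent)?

Codon 2: UUA (Leu) → UUG (Leu) — synonymous.
Codon 3: ACU (Thr) → UCU (Ser) — missense.
Codon 4: AAA (Lys) → AAC (Asn) — missense.
Codon 5: AGC (Ser) → AGG (Arg) — missense.
Codon 6: ACU (Thr) → ACC (Thr) — synonymous.
Synonymous: 2 of 5.

2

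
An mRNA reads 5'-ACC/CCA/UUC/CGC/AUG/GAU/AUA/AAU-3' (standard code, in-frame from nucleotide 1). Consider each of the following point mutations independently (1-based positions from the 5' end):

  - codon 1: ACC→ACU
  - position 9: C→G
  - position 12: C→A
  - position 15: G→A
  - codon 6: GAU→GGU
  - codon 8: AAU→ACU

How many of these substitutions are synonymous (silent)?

Codon 1: ACC (Thr) → ACU (Thr) — synonymous.
Codon 3: UUC (Phe) → UUG (Leu) — missense.
Codon 4: CGC (Arg) → CGA (Arg) — synonymous.
Codon 5: AUG (Met) → AUA (Ile) — missense.
Codon 6: GAU (Asp) → GGU (Gly) — missense.
Codon 8: AAU (Asn) → ACU (Thr) — missense.
Synonymous: 2 of 6.

2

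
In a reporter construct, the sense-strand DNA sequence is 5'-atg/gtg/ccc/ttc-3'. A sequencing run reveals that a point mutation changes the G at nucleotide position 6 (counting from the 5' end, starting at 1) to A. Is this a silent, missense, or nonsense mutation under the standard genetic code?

Position 6 falls in codon 2: GTG → Val.
After the substitution the codon is GTA → Val.
Both encode Val, so the change is synonymous.

silent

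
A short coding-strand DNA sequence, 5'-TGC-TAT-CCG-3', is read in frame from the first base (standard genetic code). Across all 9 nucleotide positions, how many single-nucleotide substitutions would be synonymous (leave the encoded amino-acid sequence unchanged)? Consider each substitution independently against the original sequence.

Codon 1 (TGC, Cys): 1 synonymous substitution.
Codon 2 (TAT, Tyr): 1 synonymous substitution.
Codon 3 (CCG, Pro): 3 synonymous substitutions.
Total: 1 + 1 + 3 = 5.

5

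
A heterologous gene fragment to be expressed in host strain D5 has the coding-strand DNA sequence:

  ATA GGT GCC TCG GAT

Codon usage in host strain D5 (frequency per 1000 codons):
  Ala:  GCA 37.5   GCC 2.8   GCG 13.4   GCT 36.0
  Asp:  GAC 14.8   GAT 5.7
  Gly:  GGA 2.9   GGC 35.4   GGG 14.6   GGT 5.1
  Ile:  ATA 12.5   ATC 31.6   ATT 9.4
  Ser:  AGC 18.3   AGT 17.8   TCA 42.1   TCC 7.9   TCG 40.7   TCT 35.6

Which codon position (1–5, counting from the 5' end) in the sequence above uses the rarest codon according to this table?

3

Codon 1 ATA (Ile): 12.5 per 1000.
Codon 2 GGT (Gly): 5.1 per 1000.
Codon 3 GCC (Ala): 2.8 per 1000.
Codon 4 TCG (Ser): 40.7 per 1000.
Codon 5 GAT (Asp): 5.7 per 1000.
Lowest frequency is 2.8 at codon 3.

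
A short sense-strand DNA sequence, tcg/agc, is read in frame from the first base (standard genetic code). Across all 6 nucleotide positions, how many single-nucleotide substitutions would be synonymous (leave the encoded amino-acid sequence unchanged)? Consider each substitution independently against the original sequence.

Codon 1 (TCG, Ser): 3 synonymous substitutions.
Codon 2 (AGC, Ser): 1 synonymous substitution.
Total: 3 + 1 = 4.

4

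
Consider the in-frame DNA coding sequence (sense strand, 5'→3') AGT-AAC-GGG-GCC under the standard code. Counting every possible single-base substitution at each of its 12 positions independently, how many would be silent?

8

Codon 1 (AGT, Ser): 1 synonymous substitution.
Codon 2 (AAC, Asn): 1 synonymous substitution.
Codon 3 (GGG, Gly): 3 synonymous substitutions.
Codon 4 (GCC, Ala): 3 synonymous substitutions.
Total: 1 + 1 + 3 + 3 = 8.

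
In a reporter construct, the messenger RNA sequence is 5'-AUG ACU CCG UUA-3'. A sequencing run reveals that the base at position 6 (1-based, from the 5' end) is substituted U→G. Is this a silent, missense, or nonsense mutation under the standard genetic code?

Position 6 falls in codon 2: ACU → Thr.
After the substitution the codon is ACG → Thr.
Both encode Thr, so the change is synonymous.

silent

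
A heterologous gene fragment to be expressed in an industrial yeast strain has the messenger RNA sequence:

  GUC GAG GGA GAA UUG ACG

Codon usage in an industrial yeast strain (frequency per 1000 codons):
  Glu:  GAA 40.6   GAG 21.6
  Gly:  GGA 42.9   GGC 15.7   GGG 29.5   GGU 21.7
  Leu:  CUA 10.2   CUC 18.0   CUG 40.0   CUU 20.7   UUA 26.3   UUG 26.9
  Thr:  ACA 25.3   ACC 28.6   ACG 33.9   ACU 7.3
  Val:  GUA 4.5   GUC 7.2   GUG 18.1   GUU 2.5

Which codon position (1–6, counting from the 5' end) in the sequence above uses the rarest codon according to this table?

1

Codon 1 GUC (Val): 7.2 per 1000.
Codon 2 GAG (Glu): 21.6 per 1000.
Codon 3 GGA (Gly): 42.9 per 1000.
Codon 4 GAA (Glu): 40.6 per 1000.
Codon 5 UUG (Leu): 26.9 per 1000.
Codon 6 ACG (Thr): 33.9 per 1000.
Lowest frequency is 7.2 at codon 1.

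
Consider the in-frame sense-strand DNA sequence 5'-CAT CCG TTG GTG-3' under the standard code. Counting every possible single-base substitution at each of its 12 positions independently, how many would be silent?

9

Codon 1 (CAT, His): 1 synonymous substitution.
Codon 2 (CCG, Pro): 3 synonymous substitutions.
Codon 3 (TTG, Leu): 2 synonymous substitutions.
Codon 4 (GTG, Val): 3 synonymous substitutions.
Total: 1 + 3 + 2 + 3 = 9.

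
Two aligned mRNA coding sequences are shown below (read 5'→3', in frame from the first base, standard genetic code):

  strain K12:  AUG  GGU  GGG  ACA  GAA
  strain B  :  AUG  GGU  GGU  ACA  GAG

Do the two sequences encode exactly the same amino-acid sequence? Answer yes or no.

Codon 1: AUG Met / AUG Met — identical.
Codon 2: GGU Gly / GGU Gly — identical.
Codon 3: GGG Gly / GGU Gly — synonymous.
Codon 4: ACA Thr / ACA Thr — identical.
Codon 5: GAA Glu / GAG Glu — synonymous.
Nonsynonymous differences: 0 → same protein.

yes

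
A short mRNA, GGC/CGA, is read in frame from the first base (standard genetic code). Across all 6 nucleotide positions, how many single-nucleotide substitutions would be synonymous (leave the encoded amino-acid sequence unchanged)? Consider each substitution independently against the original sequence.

Codon 1 (GGC, Gly): 3 synonymous substitutions.
Codon 2 (CGA, Arg): 4 synonymous substitutions.
Total: 3 + 4 = 7.

7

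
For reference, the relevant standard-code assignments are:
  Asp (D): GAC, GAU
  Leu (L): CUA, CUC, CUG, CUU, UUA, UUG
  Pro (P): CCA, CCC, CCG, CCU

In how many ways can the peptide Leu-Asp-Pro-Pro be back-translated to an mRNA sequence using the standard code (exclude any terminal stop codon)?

192

Leu: 6 codons.
Asp: 2 codons.
Pro: 4 codons.
Pro: 4 codons.
6 × 2 × 4 × 4 = 192.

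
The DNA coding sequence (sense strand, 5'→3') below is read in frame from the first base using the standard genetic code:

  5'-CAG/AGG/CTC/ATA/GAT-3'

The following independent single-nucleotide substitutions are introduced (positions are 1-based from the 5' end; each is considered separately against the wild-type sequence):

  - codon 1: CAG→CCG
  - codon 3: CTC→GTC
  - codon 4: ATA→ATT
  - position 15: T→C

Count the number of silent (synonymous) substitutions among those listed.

2

Codon 1: CAG (Gln) → CCG (Pro) — missense.
Codon 3: CTC (Leu) → GTC (Val) — missense.
Codon 4: ATA (Ile) → ATT (Ile) — synonymous.
Codon 5: GAT (Asp) → GAC (Asp) — synonymous.
Synonymous: 2 of 4.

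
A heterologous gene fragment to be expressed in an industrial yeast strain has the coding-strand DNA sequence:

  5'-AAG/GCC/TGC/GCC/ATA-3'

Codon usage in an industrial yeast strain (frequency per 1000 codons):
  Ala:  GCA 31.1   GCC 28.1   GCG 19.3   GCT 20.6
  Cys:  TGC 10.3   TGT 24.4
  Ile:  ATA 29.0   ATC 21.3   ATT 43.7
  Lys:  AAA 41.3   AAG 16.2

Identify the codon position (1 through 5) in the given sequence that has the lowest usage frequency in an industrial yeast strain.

3

Codon 1 AAG (Lys): 16.2 per 1000.
Codon 2 GCC (Ala): 28.1 per 1000.
Codon 3 TGC (Cys): 10.3 per 1000.
Codon 4 GCC (Ala): 28.1 per 1000.
Codon 5 ATA (Ile): 29.0 per 1000.
Lowest frequency is 10.3 at codon 3.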